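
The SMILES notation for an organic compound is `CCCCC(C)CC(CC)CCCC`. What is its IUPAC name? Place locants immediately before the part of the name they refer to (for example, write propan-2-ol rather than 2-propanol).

5-ethyl-7-methylundecane

The longest continuous carbon chain has 11 atoms, so the parent hydride is undecane.
The numbering direction is chosen so that the locant sets are identical either way, so the alphabetically earlier ethyl substituent takes the lower locant (5 rather than 7).
With this numbering: an ethyl group at C-5; a methyl group at C-7.
Prefixes are listed alphabetically: ethyl, methyl.
Putting it together: 5-ethyl-7-methylundecane.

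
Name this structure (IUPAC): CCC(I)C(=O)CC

4-iodohexan-3-one

The longest carbon chain that includes the carbonyl has 6 carbons, so the parent hydride is hexane.
A ketone (C=O on an internal carbon) is the principal characteristic group, giving the suffix -one.
The numbering direction is chosen so that numbering from this end puts the carbonyl group at C-3 rather than C-4.
With this numbering: the carbonyl at C-3; an iodo group at C-4.
The name is 4-iodohexan-3-one.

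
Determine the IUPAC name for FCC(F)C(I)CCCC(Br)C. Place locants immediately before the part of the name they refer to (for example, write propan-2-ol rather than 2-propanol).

7-bromo-1,2-difluoro-3-iodooctane

The longest continuous carbon chain has 8 atoms, so the parent hydride is octane.
Number the chain so that the substituent locant set {1,2,3,7} is lower than {2,6,7,8} at the first point of difference.
That gives a bromo group at C-7; fluoro groups at C-1 and C-2; an iodo group at C-3.
Substituent prefixes are cited in alphabetical order (multiplying prefixes like di-/tri- are ignored for ordering).
Assembling the pieces gives 7-bromo-1,2-difluoro-3-iodooctane.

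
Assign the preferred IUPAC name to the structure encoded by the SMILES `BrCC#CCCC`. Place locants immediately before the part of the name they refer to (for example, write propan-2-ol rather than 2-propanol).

The longest carbon chain that includes the multiple bond has 6 carbons, so the parent hydride is hexane.
There is one C≡C triple bond, indicated by the ending -yne.
Number the chain so that numbering from this end puts the triple bond at C-2 rather than C-4.
With this numbering: the triple bond between C-2 and C-3; a bromo group at C-1.
The name is 1-bromohex-2-yne.

1-bromohex-2-yne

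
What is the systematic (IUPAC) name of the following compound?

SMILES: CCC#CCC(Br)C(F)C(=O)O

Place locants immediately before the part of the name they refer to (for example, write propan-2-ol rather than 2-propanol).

3-bromo-2-fluorooct-5-ynoic acid

The longest chain bearing the –COOH group and the multiple bond is 8 carbons long (octane).
The principal characteristic group is a carboxylic acid (terminal –COOH), named with the suffix -oic acid.
A C≡C triple bond in the chain gives the infix -yne-.
The numbering direction is chosen so that the carboxylic acid carbon is C-1 by definition.
With this numbering: the triple bond between C-5 and C-6; a bromo group at C-3; a fluoro group at C-2.
The substituents are ordered alphabetically, ignoring any di-/tri- multipliers.
The name is 3-bromo-2-fluorooct-5-ynoic acid.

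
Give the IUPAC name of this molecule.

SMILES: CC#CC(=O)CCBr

1-bromohex-4-yn-3-one

The longest carbon chain that includes the carbonyl and the multiple bond has 6 carbons, so the parent hydride is hexane.
The highest-priority functional group is a ketone (C=O on an internal carbon), so the name ends in -one.
The chain contains a C≡C triple bond, so the unsaturation ending is -yne.
Choose the numbering such that numbering from this end puts the carbonyl group at C-3 rather than C-4.
That gives the carbonyl at C-3; the triple bond between C-4 and C-5; a bromo group at C-1.
Putting it together: 1-bromohex-4-yn-3-one.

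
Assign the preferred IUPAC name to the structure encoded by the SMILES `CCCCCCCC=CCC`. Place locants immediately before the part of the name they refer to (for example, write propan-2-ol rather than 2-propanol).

undec-3-ene

Counting along the main chain through the multiple bond gives 11 carbons: the parent is undecane.
A C=C double bond in the chain gives the infix -ene-.
Number the chain so that numbering from this end puts the double bond at C-3 rather than C-8.
This places the double bond between C-3 and C-4.
Putting it together: undec-3-ene.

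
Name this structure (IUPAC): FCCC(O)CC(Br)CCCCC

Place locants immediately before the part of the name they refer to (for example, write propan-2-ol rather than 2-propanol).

Counting along the main chain through the –OH group gives 10 carbons: the parent is decane.
The highest-priority functional group is an alcohol (–OH), so the name ends in -ol.
Choose the numbering such that numbering from this end puts the hydroxyl group at C-3 rather than C-8.
This places the hydroxyl at C-3; a bromo group at C-5; a fluoro group at C-1.
Prefixes are listed alphabetically: bromo, fluoro.
Putting it together: 5-bromo-1-fluorodecan-3-ol.

5-bromo-1-fluorodecan-3-ol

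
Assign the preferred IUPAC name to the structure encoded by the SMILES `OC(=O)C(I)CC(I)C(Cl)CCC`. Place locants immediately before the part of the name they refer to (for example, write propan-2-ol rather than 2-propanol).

5-chloro-2,4-diiodooctanoic acid

Counting along the main chain through the –COOH group gives 8 carbons: the parent is octane.
A carboxylic acid (terminal –COOH) is the principal characteristic group, giving the suffix -oic acid.
Number the chain so that the carboxylic acid carbon is C-1 by definition.
That gives a chloro group at C-5; iodo groups at C-2 and C-4.
The substituents are ordered alphabetically, ignoring any di-/tri- multipliers.
The name is 5-chloro-2,4-diiodooctanoic acid.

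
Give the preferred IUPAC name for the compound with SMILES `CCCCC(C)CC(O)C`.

Counting along the main chain through the –OH group gives 8 carbons: the parent is octane.
The principal characteristic group is an alcohol (–OH), named with the suffix -ol.
The numbering direction is chosen so that numbering from this end puts the hydroxyl group at C-2 rather than C-7.
This places the hydroxyl at C-2; a methyl group at C-4.
Assembling the pieces gives 4-methyloctan-2-ol.

4-methyloctan-2-ol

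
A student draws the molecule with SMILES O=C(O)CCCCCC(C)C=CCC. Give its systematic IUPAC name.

7-methylundec-8-enoic acid

The longest chain bearing the –COOH group and the multiple bond is 11 carbons long (undecane).
The highest-priority functional group is a carboxylic acid (terminal –COOH), so the name ends in -oic acid.
The chain contains a C=C double bond, so the unsaturation ending is -ene.
Choose the numbering such that the carboxylic acid carbon is C-1 by definition.
With this numbering: the double bond between C-8 and C-9; a methyl group at C-7.
The name is 7-methylundec-8-enoic acid.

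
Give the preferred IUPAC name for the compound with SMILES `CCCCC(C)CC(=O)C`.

Counting along the main chain through the carbonyl gives 8 carbons: the parent is octane.
The principal characteristic group is a ketone (C=O on an internal carbon), named with the suffix -one.
The numbering direction is chosen so that numbering from this end puts the carbonyl group at C-2 rather than C-7.
That gives the carbonyl at C-2; a methyl group at C-4.
Assembling the pieces gives 4-methyloctan-2-one.

4-methyloctan-2-one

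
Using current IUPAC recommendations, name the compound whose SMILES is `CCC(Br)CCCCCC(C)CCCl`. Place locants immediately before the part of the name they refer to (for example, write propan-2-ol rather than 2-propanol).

The longest continuous carbon chain has 11 atoms, so the parent hydride is undecane.
The numbering direction is chosen so that the substituent locant set {1,3,9} is lower than {3,9,11} at the first point of difference.
This places a bromo group at C-9; a chloro group at C-1; a methyl group at C-3.
Substituent prefixes are cited in alphabetical order (multiplying prefixes like di-/tri- are ignored for ordering).
Assembling the pieces gives 9-bromo-1-chloro-3-methylundecane.

9-bromo-1-chloro-3-methylundecane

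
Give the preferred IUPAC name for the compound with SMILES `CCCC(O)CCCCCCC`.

undecan-4-ol

The longest chain bearing the –OH group is 11 carbons long (undecane).
An alcohol (–OH) is the principal characteristic group, giving the suffix -ol.
Choose the numbering such that numbering from this end puts the hydroxyl group at C-4 rather than C-8.
This places the hydroxyl at C-4.
Putting it together: undecan-4-ol.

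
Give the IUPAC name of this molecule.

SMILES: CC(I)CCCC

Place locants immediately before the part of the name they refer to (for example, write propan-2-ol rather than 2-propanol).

The longest continuous carbon chain has 6 atoms, so the parent hydride is hexane.
Choose the numbering such that the substituent locant set {2} is lower than {5} at the first point of difference.
That gives an iodo group at C-2.
The name is 2-iodohexane.

2-iodohexane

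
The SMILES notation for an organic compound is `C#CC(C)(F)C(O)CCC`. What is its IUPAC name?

3-fluoro-3-methylhept-1-yn-4-ol

The longest carbon chain that includes the –OH group and the multiple bond has 7 carbons, so the parent hydride is heptane.
The highest-priority functional group is an alcohol (–OH), so the name ends in -ol.
A C≡C triple bond in the chain gives the infix -yne-.
Choose the numbering such that numbering from this end puts the triple bond at C-1 rather than C-6.
With this numbering: the hydroxyl at C-4; the triple bond between C-1 and C-2; a fluoro group at C-3; a methyl group at C-3.
Substituent prefixes are cited in alphabetical order (multiplying prefixes like di-/tri- are ignored for ordering).
Assembling the pieces gives 3-fluoro-3-methylhept-1-yn-4-ol.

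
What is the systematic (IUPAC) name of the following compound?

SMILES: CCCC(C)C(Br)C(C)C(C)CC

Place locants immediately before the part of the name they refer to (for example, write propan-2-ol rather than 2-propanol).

5-bromo-3,4,6-trimethylnonane

The longest continuous carbon chain has 9 atoms, so the parent hydride is nonane.
The numbering direction is chosen so that the substituent locant set {3,4,5,6} is lower than {4,5,6,7} at the first point of difference.
That gives a bromo group at C-5; methyl groups at C-3 and C-4 and C-6.
Substituent prefixes are cited in alphabetical order (multiplying prefixes like di-/tri- are ignored for ordering).
Assembling the pieces gives 5-bromo-3,4,6-trimethylnonane.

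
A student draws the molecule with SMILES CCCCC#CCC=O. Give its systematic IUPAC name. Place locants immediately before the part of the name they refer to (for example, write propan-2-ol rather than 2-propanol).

The longest chain bearing the –CHO group and the multiple bond is 8 carbons long (octane).
The principal characteristic group is an aldehyde (terminal –CHO), named with the suffix -al.
The chain contains a C≡C triple bond, so the unsaturation ending is -yne.
The numbering direction is chosen so that the aldehyde carbon is C-1 by definition.
This places the triple bond between C-3 and C-4.
Putting it together: oct-3-ynal.

oct-3-ynal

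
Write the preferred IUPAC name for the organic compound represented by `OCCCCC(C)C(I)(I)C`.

The longest carbon chain that includes the –OH group has 7 carbons, so the parent hydride is heptane.
An alcohol (–OH) is the principal characteristic group, giving the suffix -ol.
Choose the numbering such that numbering from this end puts the hydroxyl group at C-1 rather than C-7.
That gives the hydroxyl at C-1; two iodo groups at C-6; a methyl group at C-5.
Substituent prefixes are cited in alphabetical order (multiplying prefixes like di-/tri- are ignored for ordering).
The name is 6,6-diiodo-5-methylheptan-1-ol.

6,6-diiodo-5-methylheptan-1-ol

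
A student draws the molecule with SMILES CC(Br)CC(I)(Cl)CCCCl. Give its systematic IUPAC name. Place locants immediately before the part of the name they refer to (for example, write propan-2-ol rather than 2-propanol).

6-bromo-1,4-dichloro-4-iodoheptane

The longest continuous carbon chain has 7 atoms, so the parent hydride is heptane.
Number the chain so that the substituent locant set {1,4,4,6} is lower than {2,4,4,7} at the first point of difference.
This places a bromo group at C-6; chloro groups at C-1 and C-4; an iodo group at C-4.
The substituents are ordered alphabetically, ignoring any di-/tri- multipliers.
The name is 6-bromo-1,4-dichloro-4-iodoheptane.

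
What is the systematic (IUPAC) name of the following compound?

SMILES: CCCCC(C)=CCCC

The longest chain bearing the multiple bond is 9 carbons long (nonane).
The chain contains a C=C double bond, so the unsaturation ending is -ene.
Choose the numbering such that numbering from this end puts the double bond at C-4 rather than C-5.
That gives the double bond between C-4 and C-5; a methyl group at C-5.
Putting it together: 5-methylnon-4-ene.

5-methylnon-4-ene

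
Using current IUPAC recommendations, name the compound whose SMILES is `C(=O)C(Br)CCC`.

The longest carbon chain that includes the –CHO group has 5 carbons, so the parent hydride is pentane.
The principal characteristic group is an aldehyde (terminal –CHO), named with the suffix -al.
Number the chain so that the aldehyde carbon is C-1 by definition.
This places a bromo group at C-2.
Assembling the pieces gives 2-bromopentanal.

2-bromopentanal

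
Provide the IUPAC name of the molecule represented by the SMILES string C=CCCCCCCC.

The longest chain bearing the multiple bond is 9 carbons long (nonane).
There is one C=C double bond, indicated by the ending -ene.
The numbering direction is chosen so that numbering from this end puts the double bond at C-1 rather than C-8.
With this numbering: the double bond between C-1 and C-2.
Assembling the pieces gives non-1-ene.

non-1-ene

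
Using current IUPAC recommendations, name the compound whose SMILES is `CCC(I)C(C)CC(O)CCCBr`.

1-bromo-7-iodo-6-methylnonan-4-ol

Counting along the main chain through the –OH group gives 9 carbons: the parent is nonane.
An alcohol (–OH) is the principal characteristic group, giving the suffix -ol.
Choose the numbering such that numbering from this end puts the hydroxyl group at C-4 rather than C-6.
This places the hydroxyl at C-4; a bromo group at C-1; an iodo group at C-7; a methyl group at C-6.
Prefixes are listed alphabetically: bromo, iodo, methyl.
The name is 1-bromo-7-iodo-6-methylnonan-4-ol.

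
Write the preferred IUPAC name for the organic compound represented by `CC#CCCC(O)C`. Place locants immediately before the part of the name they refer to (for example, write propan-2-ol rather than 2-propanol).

hept-5-yn-2-ol

Counting along the main chain through the –OH group and the multiple bond gives 7 carbons: the parent is heptane.
The highest-priority functional group is an alcohol (–OH), so the name ends in -ol.
A C≡C triple bond in the chain gives the infix -yne-.
Choose the numbering such that numbering from this end puts the hydroxyl group at C-2 rather than C-6.
This places the hydroxyl at C-2; the triple bond between C-5 and C-6.
Assembling the pieces gives hept-5-yn-2-ol.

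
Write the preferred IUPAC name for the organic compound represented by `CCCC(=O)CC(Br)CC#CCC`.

6-bromoundec-8-yn-4-one

The longest chain bearing the carbonyl and the multiple bond is 11 carbons long (undecane).
The highest-priority functional group is a ketone (C=O on an internal carbon), so the name ends in -one.
The chain contains a C≡C triple bond, so the unsaturation ending is -yne.
Number the chain so that numbering from this end puts the carbonyl group at C-4 rather than C-8.
That gives the carbonyl at C-4; the triple bond between C-8 and C-9; a bromo group at C-6.
Putting it together: 6-bromoundec-8-yn-4-one.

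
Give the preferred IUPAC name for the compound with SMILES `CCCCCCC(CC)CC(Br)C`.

The longest continuous carbon chain has 10 atoms, so the parent hydride is decane.
Number the chain so that the substituent locant set {2,4} is lower than {7,9} at the first point of difference.
With this numbering: a bromo group at C-2; an ethyl group at C-4.
Prefixes are listed alphabetically: bromo, ethyl.
Putting it together: 2-bromo-4-ethyldecane.

2-bromo-4-ethyldecane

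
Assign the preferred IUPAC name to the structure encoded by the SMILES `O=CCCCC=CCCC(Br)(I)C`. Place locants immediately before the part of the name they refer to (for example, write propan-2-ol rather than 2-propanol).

9-bromo-9-iododec-5-enal

Counting along the main chain through the –CHO group and the multiple bond gives 10 carbons: the parent is decane.
The highest-priority functional group is an aldehyde (terminal –CHO), so the name ends in -al.
The chain contains a C=C double bond, so the unsaturation ending is -ene.
Number the chain so that the aldehyde carbon is C-1 by definition.
This places the double bond between C-5 and C-6; a bromo group at C-9; an iodo group at C-9.
Substituent prefixes are cited in alphabetical order (multiplying prefixes like di-/tri- are ignored for ordering).
Putting it together: 9-bromo-9-iododec-5-enal.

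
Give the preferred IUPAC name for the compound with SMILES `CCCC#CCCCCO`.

non-5-yn-1-ol

Counting along the main chain through the –OH group and the multiple bond gives 9 carbons: the parent is nonane.
The principal characteristic group is an alcohol (–OH), named with the suffix -ol.
A C≡C triple bond in the chain gives the infix -yne-.
The numbering direction is chosen so that numbering from this end puts the hydroxyl group at C-1 rather than C-9.
With this numbering: the hydroxyl at C-1; the triple bond between C-5 and C-6.
Assembling the pieces gives non-5-yn-1-ol.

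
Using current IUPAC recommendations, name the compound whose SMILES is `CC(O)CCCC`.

The longest chain bearing the –OH group is 6 carbons long (hexane).
The principal characteristic group is an alcohol (–OH), named with the suffix -ol.
Choose the numbering such that numbering from this end puts the hydroxyl group at C-2 rather than C-5.
With this numbering: the hydroxyl at C-2.
The name is hexan-2-ol.

hexan-2-ol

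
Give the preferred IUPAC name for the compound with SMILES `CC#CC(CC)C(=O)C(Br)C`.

The longest carbon chain that includes the carbonyl and the multiple bond has 7 carbons, so the parent hydride is heptane.
The highest-priority functional group is a ketone (C=O on an internal carbon), so the name ends in -one.
There is one C≡C triple bond, indicated by the ending -yne.
Number the chain so that numbering from this end puts the carbonyl group at C-3 rather than C-5.
That gives the carbonyl at C-3; the triple bond between C-5 and C-6; a bromo group at C-2; an ethyl group at C-4.
Substituent prefixes are cited in alphabetical order (multiplying prefixes like di-/tri- are ignored for ordering).
Putting it together: 2-bromo-4-ethylhept-5-yn-3-one.

2-bromo-4-ethylhept-5-yn-3-one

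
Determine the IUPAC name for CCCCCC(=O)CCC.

The longest chain bearing the carbonyl is 9 carbons long (nonane).
A ketone (C=O on an internal carbon) is the principal characteristic group, giving the suffix -one.
Choose the numbering such that numbering from this end puts the carbonyl group at C-4 rather than C-6.
This places the carbonyl at C-4.
Assembling the pieces gives nonan-4-one.

nonan-4-one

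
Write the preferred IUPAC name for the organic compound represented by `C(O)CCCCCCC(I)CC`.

8-iododecan-1-ol

Counting along the main chain through the –OH group gives 10 carbons: the parent is decane.
The principal characteristic group is an alcohol (–OH), named with the suffix -ol.
The numbering direction is chosen so that numbering from this end puts the hydroxyl group at C-1 rather than C-10.
That gives the hydroxyl at C-1; an iodo group at C-8.
The name is 8-iododecan-1-ol.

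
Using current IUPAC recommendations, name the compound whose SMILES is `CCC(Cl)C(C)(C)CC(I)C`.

The longest continuous carbon chain has 7 atoms, so the parent hydride is heptane.
The numbering direction is chosen so that the substituent locant set {2,4,4,5} is lower than {3,4,4,6} at the first point of difference.
That gives a chloro group at C-5; an iodo group at C-2; two methyl groups at C-4.
The substituents are ordered alphabetically, ignoring any di-/tri- multipliers.
Putting it together: 5-chloro-2-iodo-4,4-dimethylheptane.

5-chloro-2-iodo-4,4-dimethylheptane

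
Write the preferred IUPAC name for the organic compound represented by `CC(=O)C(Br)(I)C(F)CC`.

3-bromo-4-fluoro-3-iodohexan-2-one

Counting along the main chain through the carbonyl gives 6 carbons: the parent is hexane.
The principal characteristic group is a ketone (C=O on an internal carbon), named with the suffix -one.
The numbering direction is chosen so that numbering from this end puts the carbonyl group at C-2 rather than C-5.
With this numbering: the carbonyl at C-2; a bromo group at C-3; a fluoro group at C-4; an iodo group at C-3.
The substituents are ordered alphabetically, ignoring any di-/tri- multipliers.
Assembling the pieces gives 3-bromo-4-fluoro-3-iodohexan-2-one.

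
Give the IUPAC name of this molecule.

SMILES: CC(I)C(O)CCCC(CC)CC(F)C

The longest chain bearing the –OH group is 10 carbons long (decane).
An alcohol (–OH) is the principal characteristic group, giving the suffix -ol.
Choose the numbering such that numbering from this end puts the hydroxyl group at C-3 rather than C-8.
That gives the hydroxyl at C-3; an ethyl group at C-7; a fluoro group at C-9; an iodo group at C-2.
The substituents are ordered alphabetically, ignoring any di-/tri- multipliers.
Assembling the pieces gives 7-ethyl-9-fluoro-2-iododecan-3-ol.

7-ethyl-9-fluoro-2-iododecan-3-ol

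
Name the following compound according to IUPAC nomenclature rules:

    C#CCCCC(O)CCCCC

The longest carbon chain that includes the –OH group and the multiple bond has 11 carbons, so the parent hydride is undecane.
The highest-priority functional group is an alcohol (–OH), so the name ends in -ol.
A C≡C triple bond in the chain gives the infix -yne-.
Number the chain so that numbering from this end puts the triple bond at C-1 rather than C-10.
This places the hydroxyl at C-6; the triple bond between C-1 and C-2.
Putting it together: undec-1-yn-6-ol.

undec-1-yn-6-ol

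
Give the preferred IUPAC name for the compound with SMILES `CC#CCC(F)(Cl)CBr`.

The longest chain bearing the multiple bond is 6 carbons long (hexane).
There is one C≡C triple bond, indicated by the ending -yne.
Number the chain so that numbering from this end puts the triple bond at C-2 rather than C-4.
This places the triple bond between C-2 and C-3; a bromo group at C-6; a chloro group at C-5; a fluoro group at C-5.
The substituents are ordered alphabetically, ignoring any di-/tri- multipliers.
Assembling the pieces gives 6-bromo-5-chloro-5-fluorohex-2-yne.

6-bromo-5-chloro-5-fluorohex-2-yne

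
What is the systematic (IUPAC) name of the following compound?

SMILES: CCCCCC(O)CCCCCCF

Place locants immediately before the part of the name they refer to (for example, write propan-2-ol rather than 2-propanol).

12-fluorododecan-6-ol

Counting along the main chain through the –OH group gives 12 carbons: the parent is dodecane.
An alcohol (–OH) is the principal characteristic group, giving the suffix -ol.
Number the chain so that numbering from this end puts the hydroxyl group at C-6 rather than C-7.
With this numbering: the hydroxyl at C-6; a fluoro group at C-12.
The name is 12-fluorododecan-6-ol.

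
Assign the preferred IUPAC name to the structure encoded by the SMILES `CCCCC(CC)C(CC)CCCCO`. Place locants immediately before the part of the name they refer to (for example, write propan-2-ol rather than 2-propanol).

5,6-diethyldecan-1-ol

Counting along the main chain through the –OH group gives 10 carbons: the parent is decane.
An alcohol (–OH) is the principal characteristic group, giving the suffix -ol.
The numbering direction is chosen so that numbering from this end puts the hydroxyl group at C-1 rather than C-10.
With this numbering: the hydroxyl at C-1; ethyl groups at C-5 and C-6.
The name is 5,6-diethyldecan-1-ol.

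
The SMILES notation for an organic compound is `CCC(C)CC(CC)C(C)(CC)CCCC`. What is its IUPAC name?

5,6-diethyl-3,6-dimethyldecane

The longest carbon chain is 10 atoms: the parent is decane.
Choose the numbering such that the substituent locant set {3,5,6,6} is lower than {5,5,6,8} at the first point of difference.
This places ethyl groups at C-5 and C-6; methyl groups at C-3 and C-6.
Substituent prefixes are cited in alphabetical order (multiplying prefixes like di-/tri- are ignored for ordering).
The name is 5,6-diethyl-3,6-dimethyldecane.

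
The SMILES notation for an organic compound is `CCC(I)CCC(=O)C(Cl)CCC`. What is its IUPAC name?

4-chloro-8-iododecan-5-one

The longest chain bearing the carbonyl is 10 carbons long (decane).
The highest-priority functional group is a ketone (C=O on an internal carbon), so the name ends in -one.
Choose the numbering such that numbering from this end puts the carbonyl group at C-5 rather than C-6.
This places the carbonyl at C-5; a chloro group at C-4; an iodo group at C-8.
Prefixes are listed alphabetically: chloro, iodo.
The name is 4-chloro-8-iododecan-5-one.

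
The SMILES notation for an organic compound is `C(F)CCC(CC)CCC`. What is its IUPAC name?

The parent chain contains 7 carbons (heptane).
The numbering direction is chosen so that the substituent locant set {1,4} is lower than {4,7} at the first point of difference.
That gives an ethyl group at C-4; a fluoro group at C-1.
Prefixes are listed alphabetically: ethyl, fluoro.
Putting it together: 4-ethyl-1-fluoroheptane.

4-ethyl-1-fluoroheptane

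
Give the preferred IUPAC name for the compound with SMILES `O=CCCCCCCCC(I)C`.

9-iododecanal

The longest carbon chain that includes the –CHO group has 10 carbons, so the parent hydride is decane.
An aldehyde (terminal –CHO) is the principal characteristic group, giving the suffix -al.
Choose the numbering such that the aldehyde carbon is C-1 by definition.
This places an iodo group at C-9.
Putting it together: 9-iododecanal.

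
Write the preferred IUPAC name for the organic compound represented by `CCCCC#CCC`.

Counting along the main chain through the multiple bond gives 8 carbons: the parent is octane.
The chain contains a C≡C triple bond, so the unsaturation ending is -yne.
Choose the numbering such that numbering from this end puts the triple bond at C-3 rather than C-5.
This places the triple bond between C-3 and C-4.
Assembling the pieces gives oct-3-yne.

oct-3-yne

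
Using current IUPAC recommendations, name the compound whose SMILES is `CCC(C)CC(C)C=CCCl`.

The longest carbon chain that includes the multiple bond has 8 carbons, so the parent hydride is octane.
A C=C double bond in the chain gives the infix -ene-.
Number the chain so that numbering from this end puts the double bond at C-2 rather than C-6.
This places the double bond between C-2 and C-3; a chloro group at C-1; methyl groups at C-4 and C-6.
Prefixes are listed alphabetically: chloro, methyl.
The name is 1-chloro-4,6-dimethyloct-2-ene.

1-chloro-4,6-dimethyloct-2-ene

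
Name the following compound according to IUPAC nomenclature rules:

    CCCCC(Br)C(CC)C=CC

5-bromo-4-ethylnon-2-ene

The longest chain bearing the multiple bond is 9 carbons long (nonane).
The chain contains a C=C double bond, so the unsaturation ending is -ene.
The numbering direction is chosen so that numbering from this end puts the double bond at C-2 rather than C-7.
That gives the double bond between C-2 and C-3; a bromo group at C-5; an ethyl group at C-4.
The substituents are ordered alphabetically, ignoring any di-/tri- multipliers.
Putting it together: 5-bromo-4-ethylnon-2-ene.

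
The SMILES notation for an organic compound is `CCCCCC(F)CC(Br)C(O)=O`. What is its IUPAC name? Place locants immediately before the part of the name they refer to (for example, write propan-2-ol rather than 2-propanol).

2-bromo-4-fluorononanoic acid

The longest chain bearing the –COOH group is 9 carbons long (nonane).
A carboxylic acid (terminal –COOH) is the principal characteristic group, giving the suffix -oic acid.
Choose the numbering such that the carboxylic acid carbon is C-1 by definition.
With this numbering: a bromo group at C-2; a fluoro group at C-4.
Substituent prefixes are cited in alphabetical order (multiplying prefixes like di-/tri- are ignored for ordering).
Putting it together: 2-bromo-4-fluorononanoic acid.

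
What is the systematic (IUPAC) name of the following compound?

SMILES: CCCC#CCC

hept-3-yne

The longest carbon chain that includes the multiple bond has 7 carbons, so the parent hydride is heptane.
The chain contains a C≡C triple bond, so the unsaturation ending is -yne.
Number the chain so that numbering from this end puts the triple bond at C-3 rather than C-4.
With this numbering: the triple bond between C-3 and C-4.
Putting it together: hept-3-yne.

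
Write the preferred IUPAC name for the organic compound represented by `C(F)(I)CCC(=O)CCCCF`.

1,8-difluoro-1-iodooctan-4-one

Counting along the main chain through the carbonyl gives 8 carbons: the parent is octane.
The highest-priority functional group is a ketone (C=O on an internal carbon), so the name ends in -one.
Number the chain so that numbering from this end puts the carbonyl group at C-4 rather than C-5.
With this numbering: the carbonyl at C-4; fluoro groups at C-1 and C-8; an iodo group at C-1.
Prefixes are listed alphabetically: fluoro, iodo.
The name is 1,8-difluoro-1-iodooctan-4-one.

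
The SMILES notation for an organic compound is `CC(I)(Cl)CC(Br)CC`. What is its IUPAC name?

The longest carbon chain is 6 atoms: the parent is hexane.
Choose the numbering such that the substituent locant set {2,2,4} is lower than {3,5,5} at the first point of difference.
That gives a bromo group at C-4; a chloro group at C-2; an iodo group at C-2.
Prefixes are listed alphabetically: bromo, chloro, iodo.
The name is 4-bromo-2-chloro-2-iodohexane.

4-bromo-2-chloro-2-iodohexane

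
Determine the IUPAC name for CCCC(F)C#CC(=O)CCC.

7-fluorodec-5-yn-4-one

Counting along the main chain through the carbonyl and the multiple bond gives 10 carbons: the parent is decane.
The highest-priority functional group is a ketone (C=O on an internal carbon), so the name ends in -one.
There is one C≡C triple bond, indicated by the ending -yne.
Number the chain so that numbering from this end puts the carbonyl group at C-4 rather than C-7.
With this numbering: the carbonyl at C-4; the triple bond between C-5 and C-6; a fluoro group at C-7.
Putting it together: 7-fluorodec-5-yn-4-one.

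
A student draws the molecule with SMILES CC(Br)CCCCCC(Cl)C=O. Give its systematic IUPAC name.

8-bromo-2-chlorononanal

Counting along the main chain through the –CHO group gives 9 carbons: the parent is nonane.
The highest-priority functional group is an aldehyde (terminal –CHO), so the name ends in -al.
Number the chain so that the aldehyde carbon is C-1 by definition.
This places a bromo group at C-8; a chloro group at C-2.
Substituent prefixes are cited in alphabetical order (multiplying prefixes like di-/tri- are ignored for ordering).
Putting it together: 8-bromo-2-chlorononanal.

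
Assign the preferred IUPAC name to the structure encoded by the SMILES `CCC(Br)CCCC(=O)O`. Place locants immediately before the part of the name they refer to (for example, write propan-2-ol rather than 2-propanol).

The longest carbon chain that includes the –COOH group has 7 carbons, so the parent hydride is heptane.
The principal characteristic group is a carboxylic acid (terminal –COOH), named with the suffix -oic acid.
Number the chain so that the carboxylic acid carbon is C-1 by definition.
This places a bromo group at C-5.
Assembling the pieces gives 5-bromoheptanoic acid.

5-bromoheptanoic acid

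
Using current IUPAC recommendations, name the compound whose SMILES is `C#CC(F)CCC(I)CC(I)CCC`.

The longest chain bearing the multiple bond is 11 carbons long (undecane).
There is one C≡C triple bond, indicated by the ending -yne.
Choose the numbering such that numbering from this end puts the triple bond at C-1 rather than C-10.
That gives the triple bond between C-1 and C-2; a fluoro group at C-3; iodo groups at C-6 and C-8.
The substituents are ordered alphabetically, ignoring any di-/tri- multipliers.
Assembling the pieces gives 3-fluoro-6,8-diiodoundec-1-yne.

3-fluoro-6,8-diiodoundec-1-yne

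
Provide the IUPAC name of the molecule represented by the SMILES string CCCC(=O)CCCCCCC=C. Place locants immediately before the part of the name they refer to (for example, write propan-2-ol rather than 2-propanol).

dodec-11-en-4-one

The longest carbon chain that includes the carbonyl and the multiple bond has 12 carbons, so the parent hydride is dodecane.
The highest-priority functional group is a ketone (C=O on an internal carbon), so the name ends in -one.
The chain contains a C=C double bond, so the unsaturation ending is -ene.
Choose the numbering such that numbering from this end puts the carbonyl group at C-4 rather than C-9.
That gives the carbonyl at C-4; the double bond between C-11 and C-12.
Assembling the pieces gives dodec-11-en-4-one.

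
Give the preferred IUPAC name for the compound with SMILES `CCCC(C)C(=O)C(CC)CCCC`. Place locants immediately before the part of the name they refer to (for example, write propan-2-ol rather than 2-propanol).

6-ethyl-4-methyldecan-5-one

Counting along the main chain through the carbonyl gives 10 carbons: the parent is decane.
A ketone (C=O on an internal carbon) is the principal characteristic group, giving the suffix -one.
Number the chain so that numbering from this end puts the carbonyl group at C-5 rather than C-6.
This places the carbonyl at C-5; an ethyl group at C-6; a methyl group at C-4.
The substituents are ordered alphabetically, ignoring any di-/tri- multipliers.
Assembling the pieces gives 6-ethyl-4-methyldecan-5-one.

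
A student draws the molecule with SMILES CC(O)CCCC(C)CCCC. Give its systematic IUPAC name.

Counting along the main chain through the –OH group gives 10 carbons: the parent is decane.
An alcohol (–OH) is the principal characteristic group, giving the suffix -ol.
Number the chain so that numbering from this end puts the hydroxyl group at C-2 rather than C-9.
This places the hydroxyl at C-2; a methyl group at C-6.
Assembling the pieces gives 6-methyldecan-2-ol.

6-methyldecan-2-ol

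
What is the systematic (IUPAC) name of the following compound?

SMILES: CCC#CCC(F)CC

6-fluorooct-3-yne

The longest carbon chain that includes the multiple bond has 8 carbons, so the parent hydride is octane.
The chain contains a C≡C triple bond, so the unsaturation ending is -yne.
Number the chain so that numbering from this end puts the triple bond at C-3 rather than C-5.
That gives the triple bond between C-3 and C-4; a fluoro group at C-6.
Putting it together: 6-fluorooct-3-yne.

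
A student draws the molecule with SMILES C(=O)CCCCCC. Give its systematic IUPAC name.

The longest chain bearing the –CHO group is 7 carbons long (heptane).
An aldehyde (terminal –CHO) is the principal characteristic group, giving the suffix -al.
Choose the numbering such that the aldehyde carbon is C-1 by definition.
Assembling the pieces gives heptanal.

heptanal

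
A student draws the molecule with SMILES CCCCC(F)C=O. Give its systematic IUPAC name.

2-fluorohexanal

The longest carbon chain that includes the –CHO group has 6 carbons, so the parent hydride is hexane.
The highest-priority functional group is an aldehyde (terminal –CHO), so the name ends in -al.
The numbering direction is chosen so that the aldehyde carbon is C-1 by definition.
That gives a fluoro group at C-2.
Putting it together: 2-fluorohexanal.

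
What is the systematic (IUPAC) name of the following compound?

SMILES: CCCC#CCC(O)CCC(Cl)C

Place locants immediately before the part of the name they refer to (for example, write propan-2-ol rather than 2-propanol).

2-chloroundec-7-yn-5-ol

The longest chain bearing the –OH group and the multiple bond is 11 carbons long (undecane).
The highest-priority functional group is an alcohol (–OH), so the name ends in -ol.
The chain contains a C≡C triple bond, so the unsaturation ending is -yne.
Choose the numbering such that numbering from this end puts the hydroxyl group at C-5 rather than C-7.
With this numbering: the hydroxyl at C-5; the triple bond between C-7 and C-8; a chloro group at C-2.
The name is 2-chloroundec-7-yn-5-ol.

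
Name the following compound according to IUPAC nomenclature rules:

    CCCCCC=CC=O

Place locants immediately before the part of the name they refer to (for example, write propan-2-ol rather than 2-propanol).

The longest chain bearing the –CHO group and the multiple bond is 8 carbons long (octane).
An aldehyde (terminal –CHO) is the principal characteristic group, giving the suffix -al.
A C=C double bond in the chain gives the infix -ene-.
Number the chain so that the aldehyde carbon is C-1 by definition.
This places the double bond between C-2 and C-3.
The name is oct-2-enal.

oct-2-enal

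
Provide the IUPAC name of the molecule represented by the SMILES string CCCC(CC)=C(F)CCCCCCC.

4-ethyl-5-fluorododec-4-ene

The longest chain bearing the multiple bond is 12 carbons long (dodecane).
A C=C double bond in the chain gives the infix -ene-.
Number the chain so that numbering from this end puts the double bond at C-4 rather than C-8.
With this numbering: the double bond between C-4 and C-5; an ethyl group at C-4; a fluoro group at C-5.
The substituents are ordered alphabetically, ignoring any di-/tri- multipliers.
Assembling the pieces gives 4-ethyl-5-fluorododec-4-ene.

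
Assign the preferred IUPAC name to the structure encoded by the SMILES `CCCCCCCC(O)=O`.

octanoic acid

The longest chain bearing the –COOH group is 8 carbons long (octane).
A carboxylic acid (terminal –COOH) is the principal characteristic group, giving the suffix -oic acid.
Number the chain so that the carboxylic acid carbon is C-1 by definition.
Putting it together: octanoic acid.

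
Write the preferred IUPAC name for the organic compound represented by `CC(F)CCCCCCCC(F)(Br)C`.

2-bromo-2,10-difluoroundecane

The longest continuous carbon chain has 11 atoms, so the parent hydride is undecane.
Choose the numbering such that the substituent locant set {2,2,10} is lower than {2,10,10} at the first point of difference.
With this numbering: a bromo group at C-2; fluoro groups at C-2 and C-10.
Substituent prefixes are cited in alphabetical order (multiplying prefixes like di-/tri- are ignored for ordering).
Assembling the pieces gives 2-bromo-2,10-difluoroundecane.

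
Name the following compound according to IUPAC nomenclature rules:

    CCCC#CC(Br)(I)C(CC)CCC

The longest carbon chain that includes the multiple bond has 10 carbons, so the parent hydride is decane.
There is one C≡C triple bond, indicated by the ending -yne.
Number the chain so that numbering from this end puts the triple bond at C-4 rather than C-6.
With this numbering: the triple bond between C-4 and C-5; a bromo group at C-6; an ethyl group at C-7; an iodo group at C-6.
The substituents are ordered alphabetically, ignoring any di-/tri- multipliers.
The name is 6-bromo-7-ethyl-6-iododec-4-yne.

6-bromo-7-ethyl-6-iododec-4-yne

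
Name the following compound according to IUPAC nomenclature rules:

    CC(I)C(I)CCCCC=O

The longest carbon chain that includes the –CHO group has 8 carbons, so the parent hydride is octane.
An aldehyde (terminal –CHO) is the principal characteristic group, giving the suffix -al.
The numbering direction is chosen so that the aldehyde carbon is C-1 by definition.
This places iodo groups at C-6 and C-7.
The name is 6,7-diiodooctanal.

6,7-diiodooctanal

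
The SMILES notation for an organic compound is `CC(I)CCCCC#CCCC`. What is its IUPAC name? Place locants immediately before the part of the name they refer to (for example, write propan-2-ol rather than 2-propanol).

The longest carbon chain that includes the multiple bond has 11 carbons, so the parent hydride is undecane.
The chain contains a C≡C triple bond, so the unsaturation ending is -yne.
Number the chain so that numbering from this end puts the triple bond at C-4 rather than C-7.
That gives the triple bond between C-4 and C-5; an iodo group at C-10.
Assembling the pieces gives 10-iodoundec-4-yne.

10-iodoundec-4-yne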